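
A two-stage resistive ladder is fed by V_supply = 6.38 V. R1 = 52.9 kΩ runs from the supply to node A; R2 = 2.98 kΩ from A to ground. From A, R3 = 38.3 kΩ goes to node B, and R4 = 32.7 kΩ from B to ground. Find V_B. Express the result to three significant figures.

Node A sees R2 in parallel with the series input of stage 2, R3 + R4 = 71.00 kΩ.
Effective lower resistance at A: R2 ‖ 71.00 = 2.860 kΩ.
First divider: V_A = V_supply · 2.860/(52.9 + 2.860) = 0.3272 V.
Stage 2 is unloaded, so V_B = V_A · R4/(R3+R4) = 0.3272 × 32.7/71.00 = 0.1507 V.

V_B ≈ 0.151 V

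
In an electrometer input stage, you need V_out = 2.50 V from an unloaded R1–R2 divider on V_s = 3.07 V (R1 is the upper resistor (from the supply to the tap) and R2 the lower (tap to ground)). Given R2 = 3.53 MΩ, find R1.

V_out/V_s = R2/(R1+R2) = 0.8143.
So R1 = R2 · (V_s/V_out − 1) = 3.53 × (3.07/2.50 − 1) = 3.53 × 0.2280 = 0.8048 MΩ.

R1 ≈ 0.805 MΩ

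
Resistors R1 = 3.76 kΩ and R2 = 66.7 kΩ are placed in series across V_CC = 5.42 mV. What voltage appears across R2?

V ≈ 5.13 mV

Series total: ΣR = 3.76 + 66.7 = 70.46 kΩ.
By the voltage-divider rule, V = 5.42 × 66.70/70.46 = 5.131 mV.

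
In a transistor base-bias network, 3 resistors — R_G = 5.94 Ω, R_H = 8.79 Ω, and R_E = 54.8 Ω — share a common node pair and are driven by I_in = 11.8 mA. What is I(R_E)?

I ≈ 0.717 mA

Total conductance ΣG = 1/5.94 + 1/8.79 + 1/54.8 = 0.3004 (units of 1/Ω).
Current divider: I(R_E) = I_in · G_k/ΣG = 11.8 × (0.01825/0.3004) = 11.8 × 0.06075 = 0.7169 mA.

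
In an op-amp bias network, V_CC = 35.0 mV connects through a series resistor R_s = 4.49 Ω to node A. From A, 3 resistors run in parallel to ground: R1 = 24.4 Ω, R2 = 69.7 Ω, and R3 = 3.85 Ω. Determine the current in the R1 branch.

I ≈ 0.594 mA

Parallel bank: R_p = 1/(1/24.4 + 1/69.7 + 1/3.85) = 3.174 Ω.
V_A by voltage divider: V_A = 35.0 × 3.174/(4.49 + 3.174) = 14.49 mV.
Branch current I = V_A/R1 = 14.49/24.4 = 0.5940 mA.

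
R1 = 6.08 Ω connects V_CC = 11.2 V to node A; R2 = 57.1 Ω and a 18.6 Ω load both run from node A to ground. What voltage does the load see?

The load sits in parallel with R2, giving an effective lower resistance R2' = R2·R_L/(R2+R_L) = 14.03 Ω.
Now apply the divider: V_out = 11.2 × 0.6977 = 7.814 V.
(Unloaded it would be 10.1 V; the load pulls it down.)

V_out ≈ 7.81 V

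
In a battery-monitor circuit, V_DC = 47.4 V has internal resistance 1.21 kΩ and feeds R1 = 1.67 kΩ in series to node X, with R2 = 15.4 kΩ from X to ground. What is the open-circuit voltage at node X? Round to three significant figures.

V_th ≈ 39.9 V

R1' = 1.21 + 1.67 = 2.880 kΩ (source resistance + R1).
Open-circuit (no load on X): V_th = V_DC · R2/(R1' + R2) = 47.4 × 15.4/(2.880 + 15.4) = 39.93 V.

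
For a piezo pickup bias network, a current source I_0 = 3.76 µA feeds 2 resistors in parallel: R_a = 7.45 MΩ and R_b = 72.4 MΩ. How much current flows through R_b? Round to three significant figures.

I ≈ 0.351 µA

For two parallel branches, I_k = I_0 · (other R)/(sum of R).
I(R_b) = 3.76 × 7.45/(7.45 + 72.4) = 3.76 × 0.09330 = 0.3508 µA.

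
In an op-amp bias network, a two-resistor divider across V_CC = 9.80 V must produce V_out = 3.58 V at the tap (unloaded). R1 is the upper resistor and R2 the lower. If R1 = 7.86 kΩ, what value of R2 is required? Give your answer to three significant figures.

R2 ≈ 4.52 kΩ

The divider ratio is R2/(R1+R2) = 3.58/9.80 = 0.3653.
So R2 = R1 · V_out/(V_CC − V_out) = 7.86 × 3.58/(9.80 − 3.58) = 7.86 × 0.5756 = 4.524 kΩ.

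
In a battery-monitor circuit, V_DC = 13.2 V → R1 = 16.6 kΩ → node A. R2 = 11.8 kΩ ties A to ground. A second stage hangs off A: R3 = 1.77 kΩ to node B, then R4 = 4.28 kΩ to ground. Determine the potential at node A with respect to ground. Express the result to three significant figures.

V_A ≈ 2.56 V

The second stage (R3 + R4 = 6.050 kΩ) loads node A in parallel with R2.
Effective lower resistance at A: R2 ‖ 6.050 = 3.999 kΩ.
V_A = 13.2 × 3.999/(16.6 + 3.999) = 2.563 V.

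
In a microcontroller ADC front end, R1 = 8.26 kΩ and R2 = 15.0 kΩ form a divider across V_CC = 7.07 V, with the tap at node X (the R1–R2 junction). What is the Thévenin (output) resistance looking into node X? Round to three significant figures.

With V_CC suppressed (replaced by a short), R_th = R1 ‖ R2 = (8.260 × 15.0)/(8.260 + 15.0) = 5.327 kΩ.

R_th ≈ 5.33 kΩ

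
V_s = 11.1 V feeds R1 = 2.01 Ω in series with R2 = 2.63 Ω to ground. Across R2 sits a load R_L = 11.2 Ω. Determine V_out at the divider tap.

V_out ≈ 5.71 V

First combine the lower leg with the load: R2 ‖ R_L = 2.130 Ω.
Then V_out = V_s · R2'/(R1 + R2') = 11.1 × 2.130/4.140 = 5.711 V.
(Unloaded it would be 6.29 V; the load pulls it down.)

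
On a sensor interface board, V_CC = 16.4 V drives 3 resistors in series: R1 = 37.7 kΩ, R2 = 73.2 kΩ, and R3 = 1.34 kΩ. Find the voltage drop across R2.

ΣR = 37.7 + 73.2 + 1.34 = 112.2 kΩ.
By the voltage-divider rule, V = 16.4 × 73.20/112.2 = 10.70 V.

V ≈ 10.7 V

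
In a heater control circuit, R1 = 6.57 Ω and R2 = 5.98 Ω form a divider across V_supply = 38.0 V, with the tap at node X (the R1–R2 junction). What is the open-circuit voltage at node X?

Open-circuit (no load on X): V_th = V_supply · R2/(R1 + R2) = 38.0 × 5.98/(6.570 + 5.98) = 18.11 V.

V_th ≈ 18.1 V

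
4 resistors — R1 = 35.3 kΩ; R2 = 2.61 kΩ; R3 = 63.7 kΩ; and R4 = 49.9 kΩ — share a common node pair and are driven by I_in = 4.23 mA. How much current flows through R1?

ΣG = 1/35.3 + 1/2.61 + 1/63.7 + 1/49.9 = 0.4472.
By the current-divider rule, I = I_in · G_k/ΣG = 4.23 × 0.06335 = 0.2680 mA.

I ≈ 0.268 mA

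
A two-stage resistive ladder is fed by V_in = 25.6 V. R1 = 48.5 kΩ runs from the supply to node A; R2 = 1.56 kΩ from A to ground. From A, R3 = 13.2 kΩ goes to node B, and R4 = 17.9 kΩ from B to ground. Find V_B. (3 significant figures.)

V_B ≈ 0.438 V

Node A sees R2 in parallel with the series input of stage 2, R3 + R4 = 31.10 kΩ.
R2 ‖ (R3+R4) = 1.485 kΩ.
First divider: V_A = V_in · 1.485/(48.5 + 1.485) = 0.7608 V.
V_B = V_A × 0.5756 = 0.4379 V.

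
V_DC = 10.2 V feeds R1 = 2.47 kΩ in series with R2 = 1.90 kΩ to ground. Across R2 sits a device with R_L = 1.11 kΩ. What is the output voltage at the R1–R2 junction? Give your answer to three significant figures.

First combine the lower leg with the load: R2 ‖ R_L = 0.7007 kΩ.
Voltage divider with the loaded lower leg: V_out = 10.2 × 0.7007/(2.47 + 0.7007) = 10.2 × 0.2210 = 2.254 V.
(Unloaded it would be 4.43 V; the load pulls it down.)

V_out ≈ 2.25 V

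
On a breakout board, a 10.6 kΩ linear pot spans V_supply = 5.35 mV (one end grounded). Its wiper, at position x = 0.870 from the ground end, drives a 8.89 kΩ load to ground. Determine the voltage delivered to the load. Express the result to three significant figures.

The pot divides into 1.378 kΩ above the wiper and 9.222 kΩ below.
Lower segment in parallel with the load: 9.222 ‖ 8.89 = 4.526 kΩ.
Then V_out = V_supply · 4.526/(1.378 + 4.526) = 4.101 mV.

V_out ≈ 4.10 mV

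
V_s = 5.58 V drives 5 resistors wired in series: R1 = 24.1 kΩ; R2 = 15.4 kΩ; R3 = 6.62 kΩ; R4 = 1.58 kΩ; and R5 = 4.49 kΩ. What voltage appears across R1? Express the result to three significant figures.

V ≈ 2.58 V

Series total: ΣR = 24.1 + 15.4 + 6.62 + 1.58 + 4.49 = 52.19 kΩ.
Voltage divider: V = V_s · (24.10 / 52.19) = 5.58 × 0.4618 = 2.577 V.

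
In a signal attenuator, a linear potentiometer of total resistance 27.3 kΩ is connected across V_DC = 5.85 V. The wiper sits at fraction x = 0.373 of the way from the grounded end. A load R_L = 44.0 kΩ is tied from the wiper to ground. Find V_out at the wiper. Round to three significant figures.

V_out ≈ 1.91 V

Split the track: R_lower = x·R_p = 10.18 kΩ, R_upper = (1−x)·R_p = 17.12 kΩ.
Lower segment in parallel with the load: 10.18 ‖ 44.0 = 8.269 kΩ.
V_out = 5.85 × 8.269/(17.12 + 8.269) = 1.906 V.
(Unloaded: V_out = x·V_DC = 2.18 V.)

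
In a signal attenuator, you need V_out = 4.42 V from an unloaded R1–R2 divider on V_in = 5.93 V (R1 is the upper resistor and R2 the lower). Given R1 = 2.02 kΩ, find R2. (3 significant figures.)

Required fraction k = V_out/V_in = 0.7454.
So R2 = R1 · V_out/(V_in − V_out) = 2.02 × 4.42/(5.93 − 4.42) = 2.02 × 2.927 = 5.913 kΩ.

R2 ≈ 5.91 kΩ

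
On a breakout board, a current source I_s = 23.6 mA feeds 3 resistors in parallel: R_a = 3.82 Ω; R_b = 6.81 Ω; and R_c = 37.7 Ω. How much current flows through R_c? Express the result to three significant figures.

Conductances: ΣG = 1/3.82 + 1/6.81 + 1/37.7 = 0.4351 (1/Ω).
By the current-divider rule, I = I_s · G_k/ΣG = 23.6 × 0.06096 = 1.439 mA.

I ≈ 1.44 mA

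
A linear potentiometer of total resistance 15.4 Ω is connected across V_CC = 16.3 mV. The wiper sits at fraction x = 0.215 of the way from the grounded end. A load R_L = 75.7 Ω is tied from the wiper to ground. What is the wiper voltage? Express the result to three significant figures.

Split the track: R_lower = x·R_p = 3.311 Ω, R_upper = (1−x)·R_p = 12.09 Ω.
Lower segment in parallel with the load: 3.311 ‖ 75.7 = 3.172 Ω.
Loaded-divider output: V_out = 16.3 × 0.2079 = 3.388 mV.

V_out ≈ 3.39 mV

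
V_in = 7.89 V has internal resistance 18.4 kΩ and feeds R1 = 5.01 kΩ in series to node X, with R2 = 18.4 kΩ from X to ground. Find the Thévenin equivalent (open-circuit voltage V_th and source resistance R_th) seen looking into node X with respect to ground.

V_th ≈ 3.47 V, R_th ≈ 10.3 kΩ

R1' = 18.4 + 5.01 = 23.41 kΩ (source resistance + R1).
V_th is the unloaded tap voltage: V_in · R2/(R1'+R2) = 7.89 × 0.4401 = 3.472 V.
Zeroing V_in shorts the top of R1' to ground, so R_th = R1' ‖ R2 = 10.30 kΩ.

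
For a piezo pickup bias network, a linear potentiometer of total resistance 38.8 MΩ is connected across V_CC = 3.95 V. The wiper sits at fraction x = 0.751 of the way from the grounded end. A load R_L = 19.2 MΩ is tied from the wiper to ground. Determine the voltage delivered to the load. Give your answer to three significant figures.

Lower segment x·R_p = 29.14 MΩ; upper segment (1−x)·R_p = 9.661 MΩ.
(x·R_p) ‖ R_L = 11.57 MΩ.
V_out = 3.95 × 11.57/(9.661 + 11.57) = 2.153 V.

V_out ≈ 2.15 V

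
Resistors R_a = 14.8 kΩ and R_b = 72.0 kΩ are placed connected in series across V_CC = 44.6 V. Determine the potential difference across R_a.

ΣR = 14.8 + 72.0 = 86.80 kΩ.
V = V_CC · R/ΣR = 44.6 × 0.1705 = 7.605 V.

V ≈ 7.60 V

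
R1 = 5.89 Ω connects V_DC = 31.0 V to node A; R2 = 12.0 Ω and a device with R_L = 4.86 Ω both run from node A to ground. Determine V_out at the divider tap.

V_out ≈ 11.5 V

First combine the lower leg with the load: R2 ‖ R_L = 3.459 Ω.
Voltage divider with the loaded lower leg: V_out = 31.0 × 3.459/(5.89 + 3.459) = 31.0 × 0.3700 = 11.47 V.
(Unloaded it would be 20.8 V; the load pulls it down.)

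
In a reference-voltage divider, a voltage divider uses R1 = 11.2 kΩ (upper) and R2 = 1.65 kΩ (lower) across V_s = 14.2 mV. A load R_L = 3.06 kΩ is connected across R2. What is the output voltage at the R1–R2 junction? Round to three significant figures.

R2 ‖ R_L = (1.65 × 3.06)/(1.65 + 3.06) = 1.072 kΩ.
Then V_out = V_s · R2'/(R1 + R2') = 14.2 × 1.072/12.27 = 1.240 mV.
(Unloaded it would be 1.82 mV; the load pulls it down.)

V_out ≈ 1.24 mV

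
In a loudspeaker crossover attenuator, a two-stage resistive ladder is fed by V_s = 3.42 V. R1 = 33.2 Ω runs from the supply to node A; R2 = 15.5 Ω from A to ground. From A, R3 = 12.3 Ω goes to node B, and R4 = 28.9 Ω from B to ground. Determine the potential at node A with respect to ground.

The second stage (R3 + R4 = 41.20 Ω) loads node A in parallel with R2.
R2 ‖ (R3+R4) = 11.26 Ω.
V_A = 3.42 × 11.26/(33.2 + 11.26) = 0.8663 V.

V_A ≈ 0.866 V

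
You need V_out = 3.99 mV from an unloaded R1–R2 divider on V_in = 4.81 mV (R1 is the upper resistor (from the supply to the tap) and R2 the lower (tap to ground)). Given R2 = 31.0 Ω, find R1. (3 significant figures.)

R1 ≈ 6.37 Ω

Required fraction k = V_out/V_in = 0.8295.
R1 = R2·(1/k − 1) = 31.0 × 0.2055 = 6.371 Ω.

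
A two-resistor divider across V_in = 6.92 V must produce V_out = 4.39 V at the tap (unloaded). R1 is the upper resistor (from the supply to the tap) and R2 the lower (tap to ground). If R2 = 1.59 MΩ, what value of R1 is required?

V_out/V_in = R2/(R1+R2) = 0.6344.
So R1 = R2 · (V_in/V_out − 1) = 1.59 × (6.92/4.39 − 1) = 1.59 × 0.5763 = 0.9163 MΩ.

R1 ≈ 0.916 MΩ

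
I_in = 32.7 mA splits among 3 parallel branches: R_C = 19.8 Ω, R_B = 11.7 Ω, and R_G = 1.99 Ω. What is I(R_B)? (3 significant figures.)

ΣG = 1/19.8 + 1/11.7 + 1/1.99 = 0.6385.
R_B takes the fraction G_k/ΣG = 0.08547/0.6385 = 0.1339, so I = 32.7 × 0.1339 = 4.377 mA.

I ≈ 4.38 mA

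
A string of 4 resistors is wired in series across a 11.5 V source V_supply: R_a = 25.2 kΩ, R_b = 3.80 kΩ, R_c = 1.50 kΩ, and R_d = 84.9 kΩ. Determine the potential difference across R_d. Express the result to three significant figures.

V ≈ 8.46 V

Total series resistance ΣR = 25.2 + 3.80 + 1.50 + 84.9 = 115.4 kΩ.
Voltage divider: V = V_supply · (84.90 / 115.4) = 11.5 × 0.7357 = 8.461 V.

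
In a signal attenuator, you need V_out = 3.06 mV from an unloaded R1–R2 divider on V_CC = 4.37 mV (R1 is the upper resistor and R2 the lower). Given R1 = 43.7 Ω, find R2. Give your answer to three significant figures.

R2 ≈ 102 Ω

Required fraction k = V_out/V_CC = 0.7002.
Rearranging, R2 = R1·k/(1−k) = 43.7 × 2.336 = 102.1 Ω.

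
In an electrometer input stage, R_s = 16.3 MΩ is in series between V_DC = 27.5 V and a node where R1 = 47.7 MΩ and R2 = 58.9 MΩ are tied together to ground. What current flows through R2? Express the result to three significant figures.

I ≈ 0.288 µA

Equivalent of the parallel group: R_p = 26.36 MΩ.
V_A = 27.5 × 26.36/42.66 = 16.99 V.
Branch current I = V_A/R2 = 16.99/58.9 = 0.2885 µA.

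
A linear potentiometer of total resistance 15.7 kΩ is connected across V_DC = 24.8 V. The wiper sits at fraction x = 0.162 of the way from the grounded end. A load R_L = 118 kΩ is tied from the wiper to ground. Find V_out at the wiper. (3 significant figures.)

V_out ≈ 3.95 V

Lower segment x·R_p = 2.543 kΩ; upper segment (1−x)·R_p = 13.16 kΩ.
(x·R_p) ‖ R_L = 2.490 kΩ.
V_out = 24.8 × 2.490/(13.16 + 2.490) = 3.946 V.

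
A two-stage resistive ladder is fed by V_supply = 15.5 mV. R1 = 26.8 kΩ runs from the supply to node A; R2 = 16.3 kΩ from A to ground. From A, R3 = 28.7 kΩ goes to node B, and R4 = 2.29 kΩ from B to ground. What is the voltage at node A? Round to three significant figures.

Looking into the second stage from A: R3 + R4 = 30.99 kΩ appears in parallel with R2.
Effective lower resistance at A: R2 ‖ 30.99 = 10.68 kΩ.
So V_A = 15.5 × 0.2850 = 4.417 mV.

V_A ≈ 4.42 mV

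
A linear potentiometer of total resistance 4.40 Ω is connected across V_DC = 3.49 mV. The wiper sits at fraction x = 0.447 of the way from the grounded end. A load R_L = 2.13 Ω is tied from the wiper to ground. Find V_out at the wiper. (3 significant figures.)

The pot divides into 2.433 Ω above the wiper and 1.967 Ω below.
R_L loads the lower segment: effective lower R = 1.023 Ω.
Loaded-divider output: V_out = 3.49 × 0.2959 = 1.033 mV.

V_out ≈ 1.03 mV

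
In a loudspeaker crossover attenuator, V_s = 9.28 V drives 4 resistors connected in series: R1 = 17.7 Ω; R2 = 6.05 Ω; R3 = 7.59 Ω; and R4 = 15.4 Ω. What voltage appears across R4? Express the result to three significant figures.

V ≈ 3.06 V

Total series resistance ΣR = 17.7 + 6.05 + 7.59 + 15.4 = 46.74 Ω.
Voltage divider: V = V_s · (15.40 / 46.74) = 9.28 × 0.3295 = 3.058 V.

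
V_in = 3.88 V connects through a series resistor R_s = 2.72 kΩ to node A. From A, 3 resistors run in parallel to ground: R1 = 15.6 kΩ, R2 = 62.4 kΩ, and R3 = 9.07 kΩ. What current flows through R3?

I ≈ 0.282 mA

Combine the parallel branches: R_p = (1/15.6 + 1/62.4 + 1/9.07)⁻¹ = 5.253 kΩ.
V_A = 3.88 × 5.253/7.973 = 2.556 V.
I(R3) = V_A / R3 = 2.556/9.07 = 0.2818 mA.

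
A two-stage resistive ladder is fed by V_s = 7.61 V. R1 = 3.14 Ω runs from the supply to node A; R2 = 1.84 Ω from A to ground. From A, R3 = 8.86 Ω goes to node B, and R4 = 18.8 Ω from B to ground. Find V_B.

V_B ≈ 1.83 V

The second stage (R3 + R4 = 27.66 Ω) loads node A in parallel with R2.
Effective lower resistance at A: R2 ‖ 27.66 = 1.725 Ω.
So V_A = 7.61 × 0.3546 = 2.699 V.
Then the unloaded second divider: V_B = V_A × R4/(R3+R4) = 2.699 × 0.6797 = 1.834 V.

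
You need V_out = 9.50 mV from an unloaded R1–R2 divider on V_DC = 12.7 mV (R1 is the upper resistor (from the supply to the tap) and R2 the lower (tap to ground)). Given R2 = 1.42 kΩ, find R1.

R1 ≈ 0.478 kΩ

The divider ratio is R2/(R1+R2) = 9.50/12.7 = 0.7480.
Rearranging, R1 = R2·(1−k)/k = 1.42 × 0.3368 = 0.4783 kΩ.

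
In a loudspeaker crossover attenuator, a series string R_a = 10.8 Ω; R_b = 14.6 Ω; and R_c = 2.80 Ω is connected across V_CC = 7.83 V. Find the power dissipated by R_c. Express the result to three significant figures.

P ≈ 0.216 W

Series current I = V_CC/ΣR = 7.83/28.20 = 0.2777 A.
V(R_c) = I·R = 0.7774 V; P = V·I = 0.7774 × 0.2777 = 0.2159 W.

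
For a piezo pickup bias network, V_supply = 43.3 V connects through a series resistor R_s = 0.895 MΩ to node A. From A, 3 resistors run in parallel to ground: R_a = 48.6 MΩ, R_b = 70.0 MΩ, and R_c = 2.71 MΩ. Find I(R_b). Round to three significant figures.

Equivalent of the parallel group: R_p = 2.476 MΩ.
V_A by voltage divider: V_A = 43.3 × 2.476/(0.895 + 2.476) = 31.80 V.
I(R_b) = V_A / R_b = 31.80/70.0 = 0.4543 µA.

I ≈ 0.454 µA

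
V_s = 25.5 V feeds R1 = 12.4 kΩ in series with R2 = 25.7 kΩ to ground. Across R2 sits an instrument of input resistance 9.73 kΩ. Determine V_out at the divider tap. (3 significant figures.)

First combine the lower leg with the load: R2 ‖ R_L = 7.058 kΩ.
Now apply the divider: V_out = 25.5 × 0.3627 = 9.250 V.

V_out ≈ 9.25 V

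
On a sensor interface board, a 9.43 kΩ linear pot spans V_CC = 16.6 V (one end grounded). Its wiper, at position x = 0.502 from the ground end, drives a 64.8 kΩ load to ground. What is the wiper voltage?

Split the track: R_lower = x·R_p = 4.734 kΩ, R_upper = (1−x)·R_p = 4.696 kΩ.
Lower segment in parallel with the load: 4.734 ‖ 64.8 = 4.412 kΩ.
Loaded-divider output: V_out = 16.6 × 0.4844 = 8.041 V.
(Unloaded: V_out = x·V_CC = 8.33 V.)

V_out ≈ 8.04 V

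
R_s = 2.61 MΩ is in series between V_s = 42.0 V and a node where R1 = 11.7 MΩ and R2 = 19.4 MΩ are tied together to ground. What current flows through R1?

Parallel bank: R_p = 1/(1/11.7 + 1/19.4) = 7.298 MΩ.
Node voltage V_A = V_s · R_p/(R_s + R_p) = 42.0 × 0.7366 = 30.94 V.
Branch current I = V_A/R1 = 30.94/11.7 = 2.644 µA.

I ≈ 2.64 µA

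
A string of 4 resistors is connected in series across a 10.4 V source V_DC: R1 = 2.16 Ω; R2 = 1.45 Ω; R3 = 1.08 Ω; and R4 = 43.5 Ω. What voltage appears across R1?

V ≈ 0.466 V

ΣR = 2.16 + 1.45 + 1.08 + 43.5 = 48.19 Ω.
Voltage divider: V = V_DC · (2.160 / 48.19) = 10.4 × 0.04482 = 0.4662 V.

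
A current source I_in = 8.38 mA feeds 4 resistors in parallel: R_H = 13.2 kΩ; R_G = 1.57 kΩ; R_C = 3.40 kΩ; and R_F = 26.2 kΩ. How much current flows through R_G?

ΣG = 1/13.2 + 1/1.57 + 1/3.40 + 1/26.2 = 1.045.
By the current-divider rule, I = I_in · G_k/ΣG = 8.38 × 0.6095 = 5.108 mA.

I ≈ 5.11 mA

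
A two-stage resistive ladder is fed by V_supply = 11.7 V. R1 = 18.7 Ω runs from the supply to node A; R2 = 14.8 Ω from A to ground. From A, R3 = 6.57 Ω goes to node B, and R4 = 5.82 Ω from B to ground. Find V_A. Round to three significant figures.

The second stage (R3 + R4 = 12.39 Ω) loads node A in parallel with R2.
Effective lower resistance at A: R2 ‖ 12.39 = 6.744 Ω.
V_A = 11.7 × 6.744/(18.7 + 6.744) = 3.101 V.

V_A ≈ 3.10 V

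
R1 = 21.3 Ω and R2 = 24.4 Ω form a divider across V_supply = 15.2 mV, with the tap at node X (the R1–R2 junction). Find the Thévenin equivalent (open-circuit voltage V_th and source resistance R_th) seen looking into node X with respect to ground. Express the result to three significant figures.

Open-circuit (no load on X): V_th = V_supply · R2/(R1 + R2) = 15.2 × 24.4/(21.30 + 24.4) = 8.116 mV.
Looking into X with the source shorted: R_th = R1·R2/(R1+R2) = 21.30 × 24.4/45.70 = 11.37 Ω.

V_th ≈ 8.12 mV, R_th ≈ 11.4 Ω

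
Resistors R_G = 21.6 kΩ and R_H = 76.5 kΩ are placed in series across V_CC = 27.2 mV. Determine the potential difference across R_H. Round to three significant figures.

Series total: ΣR = 21.6 + 76.5 = 98.10 kΩ.
By the voltage-divider rule, V = 27.2 × 76.50/98.10 = 21.21 mV.

V ≈ 21.2 mV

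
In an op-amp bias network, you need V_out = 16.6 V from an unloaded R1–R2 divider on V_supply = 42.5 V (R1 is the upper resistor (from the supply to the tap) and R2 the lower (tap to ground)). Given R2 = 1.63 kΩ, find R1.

V_out/V_supply = R2/(R1+R2) = 0.3906.
So R1 = R2 · (V_supply/V_out − 1) = 1.63 × (42.5/16.6 − 1) = 1.63 × 1.560 = 2.543 kΩ.

R1 ≈ 2.54 kΩ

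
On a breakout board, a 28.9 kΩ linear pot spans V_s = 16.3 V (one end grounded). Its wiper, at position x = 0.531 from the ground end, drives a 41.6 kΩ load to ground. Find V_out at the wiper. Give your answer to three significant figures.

V_out ≈ 7.38 V

Lower segment x·R_p = 15.35 kΩ; upper segment (1−x)·R_p = 13.55 kΩ.
(x·R_p) ‖ R_L = 11.21 kΩ.
Then V_out = V_s · 11.21/(13.55 + 11.21) = 7.379 V.
(Unloaded: V_out = x·V_s = 8.66 V.)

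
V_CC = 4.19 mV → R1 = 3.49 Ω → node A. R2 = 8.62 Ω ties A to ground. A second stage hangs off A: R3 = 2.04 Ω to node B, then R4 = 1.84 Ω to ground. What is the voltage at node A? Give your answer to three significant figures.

V_A ≈ 1.82 mV

Looking into the second stage from A: R3 + R4 = 3.880 Ω appears in parallel with R2.
Effective lower resistance at A: R2 ‖ 3.880 = 2.676 Ω.
First divider: V_A = V_CC · 2.676/(3.49 + 2.676) = 1.818 mV.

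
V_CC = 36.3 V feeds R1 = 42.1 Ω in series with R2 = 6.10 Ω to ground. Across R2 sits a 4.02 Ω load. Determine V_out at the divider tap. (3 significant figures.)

V_out ≈ 1.98 V

The load sits in parallel with R2, giving an effective lower resistance R2' = R2·R_L/(R2+R_L) = 2.423 Ω.
Then V_out = V_CC · R2'/(R1 + R2') = 36.3 × 2.423/44.52 = 1.976 V.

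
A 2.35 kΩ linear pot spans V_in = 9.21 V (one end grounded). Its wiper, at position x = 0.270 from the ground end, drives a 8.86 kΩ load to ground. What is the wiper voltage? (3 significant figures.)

V_out ≈ 2.36 V

The pot divides into 1.716 kΩ above the wiper and 0.6345 kΩ below.
(x·R_p) ‖ R_L = 0.5921 kΩ.
Then V_out = V_in · 0.5921/(1.716 + 0.5921) = 2.363 V.
(Unloaded: V_out = x·V_in = 2.49 V.)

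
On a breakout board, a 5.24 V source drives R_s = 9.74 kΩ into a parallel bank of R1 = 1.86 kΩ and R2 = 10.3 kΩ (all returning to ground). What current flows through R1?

Parallel bank: R_p = 1/(1/1.86 + 1/10.3) = 1.575 kΩ.
V_A by voltage divider: V_A = 5.24 × 1.575/(9.74 + 1.575) = 0.7296 V.
I(R1) = V_A / R1 = 0.7296/1.86 = 0.3922 mA.

I ≈ 0.392 mA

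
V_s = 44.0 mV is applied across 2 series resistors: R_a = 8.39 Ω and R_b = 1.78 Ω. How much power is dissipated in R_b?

Series current I = V_s/ΣR = 44.0/10.17 = 4.326 mA.
P = I²R = 18.72 × 1.78 = 33.32 µW.

P ≈ 33.3 µW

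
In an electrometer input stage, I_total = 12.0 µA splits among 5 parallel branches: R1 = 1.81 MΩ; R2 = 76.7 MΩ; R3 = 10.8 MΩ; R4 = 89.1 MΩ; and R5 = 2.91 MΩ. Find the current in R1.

Total conductance ΣG = 1/1.81 + 1/76.7 + 1/10.8 + 1/89.1 + 1/2.91 = 1.013 (units of 1/MΩ).
R1 takes the fraction G_k/ΣG = 0.5525/1.013 = 0.5454, so I = 12.0 × 0.5454 = 6.545 µA.

I ≈ 6.54 µA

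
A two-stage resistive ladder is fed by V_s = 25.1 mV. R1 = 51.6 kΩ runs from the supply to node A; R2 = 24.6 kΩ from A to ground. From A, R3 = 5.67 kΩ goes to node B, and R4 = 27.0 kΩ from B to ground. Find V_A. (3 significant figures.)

The second stage (R3 + R4 = 32.67 kΩ) loads node A in parallel with R2.
Effective lower resistance at A: R2 ‖ 32.67 = 14.03 kΩ.
First divider: V_A = V_s · 14.03/(51.6 + 14.03) = 5.367 mV.

V_A ≈ 5.37 mV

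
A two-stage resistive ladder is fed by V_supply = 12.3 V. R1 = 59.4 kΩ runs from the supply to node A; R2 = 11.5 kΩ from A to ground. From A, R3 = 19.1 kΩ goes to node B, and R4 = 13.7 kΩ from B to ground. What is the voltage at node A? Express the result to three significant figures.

The second stage (R3 + R4 = 32.80 kΩ) loads node A in parallel with R2.
Effective lower resistance at A: R2 ‖ 32.80 = 8.515 kΩ.
First divider: V_A = V_supply · 8.515/(59.4 + 8.515) = 1.542 V.

V_A ≈ 1.54 V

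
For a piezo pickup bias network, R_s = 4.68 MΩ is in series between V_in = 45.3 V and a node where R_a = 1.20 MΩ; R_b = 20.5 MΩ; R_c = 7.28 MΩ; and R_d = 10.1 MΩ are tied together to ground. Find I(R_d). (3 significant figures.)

Combine the parallel branches: R_p = (1/1.20 + 1/20.5 + 1/7.28 + 1/10.1)⁻¹ = 0.8941 MΩ.
V_A by voltage divider: V_A = 45.3 × 0.8941/(4.68 + 0.8941) = 7.266 V.
Branch current I = V_A/R_d = 7.266/10.1 = 0.7194 µA.

I ≈ 0.719 µA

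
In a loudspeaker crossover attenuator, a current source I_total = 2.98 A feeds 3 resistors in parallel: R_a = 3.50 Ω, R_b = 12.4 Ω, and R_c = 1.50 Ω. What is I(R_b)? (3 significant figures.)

I ≈ 0.233 A

ΣG = 1/3.50 + 1/12.4 + 1/1.50 = 1.033.
Current divider: I(R_b) = I_total · G_k/ΣG = 2.98 × (0.08065/1.033) = 2.98 × 0.07807 = 0.2326 A.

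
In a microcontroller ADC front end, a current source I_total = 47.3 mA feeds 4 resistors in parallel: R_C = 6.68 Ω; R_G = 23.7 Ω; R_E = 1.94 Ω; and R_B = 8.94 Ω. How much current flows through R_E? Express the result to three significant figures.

ΣG = 1/6.68 + 1/23.7 + 1/1.94 + 1/8.94 = 0.8192.
R_E takes the fraction G_k/ΣG = 0.5155/0.8192 = 0.6292, so I = 47.3 × 0.6292 = 29.76 mA.

I ≈ 29.8 mA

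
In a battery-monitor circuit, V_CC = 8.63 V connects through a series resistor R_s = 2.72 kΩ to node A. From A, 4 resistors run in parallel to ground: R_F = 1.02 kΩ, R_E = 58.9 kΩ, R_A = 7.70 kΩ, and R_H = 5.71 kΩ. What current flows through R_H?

I ≈ 0.333 mA

Combine the parallel branches: R_p = (1/1.02 + 1/58.9 + 1/7.70 + 1/5.71)⁻¹ = 0.7678 kΩ.
V_A by voltage divider: V_A = 8.63 × 0.7678/(2.72 + 0.7678) = 1.900 V.
I(R_H) = V_A / R_H = 1.900/5.71 = 0.3327 mA.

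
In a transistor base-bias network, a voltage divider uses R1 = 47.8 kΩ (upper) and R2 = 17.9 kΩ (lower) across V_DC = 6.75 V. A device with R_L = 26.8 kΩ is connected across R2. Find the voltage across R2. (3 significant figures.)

V_out ≈ 1.24 V

R2 ‖ R_L = (17.9 × 26.8)/(17.9 + 26.8) = 10.73 kΩ.
Voltage divider with the loaded lower leg: V_out = 6.75 × 10.73/(47.8 + 10.73) = 6.75 × 0.1834 = 1.238 V.
(Unloaded it would be 1.84 V; the load pulls it down.)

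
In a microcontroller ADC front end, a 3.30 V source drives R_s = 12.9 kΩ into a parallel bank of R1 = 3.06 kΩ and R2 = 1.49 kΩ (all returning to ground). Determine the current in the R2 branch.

I ≈ 0.160 mA

Combine the parallel branches: R_p = (1/3.06 + 1/1.49)⁻¹ = 1.002 kΩ.
Node voltage V_A = V_supply · R_p/(R_s + R_p) = 3.30 × 0.07208 = 0.2379 V.
Branch current I = V_A/R2 = 0.2379/1.49 = 0.1596 mA.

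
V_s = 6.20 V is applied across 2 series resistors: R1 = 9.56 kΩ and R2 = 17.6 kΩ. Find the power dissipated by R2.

P ≈ 0.917 mW

Series current I = V_s/ΣR = 6.20/27.16 = 0.2283 mA.
V(R2) = I·R = 4.018 V; P = V·I = 4.018 × 0.2283 = 0.9171 mW.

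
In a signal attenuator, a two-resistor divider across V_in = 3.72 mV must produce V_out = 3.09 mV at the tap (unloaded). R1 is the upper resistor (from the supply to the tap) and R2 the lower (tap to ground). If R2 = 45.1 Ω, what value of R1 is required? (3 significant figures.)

R1 ≈ 9.20 Ω

The divider ratio is R2/(R1+R2) = 3.09/3.72 = 0.8306.
R1 = R2·(1/k − 1) = 45.1 × 0.2039 = 9.195 Ω.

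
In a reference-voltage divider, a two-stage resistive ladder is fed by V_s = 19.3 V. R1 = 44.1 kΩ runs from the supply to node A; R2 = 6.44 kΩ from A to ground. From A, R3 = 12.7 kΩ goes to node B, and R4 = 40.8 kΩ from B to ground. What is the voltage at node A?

V_A ≈ 2.23 V

The second stage (R3 + R4 = 53.50 kΩ) loads node A in parallel with R2.
R2 ‖ (R3+R4) = 5.748 kΩ.
V_A = 19.3 × 5.748/(44.1 + 5.748) = 2.226 V.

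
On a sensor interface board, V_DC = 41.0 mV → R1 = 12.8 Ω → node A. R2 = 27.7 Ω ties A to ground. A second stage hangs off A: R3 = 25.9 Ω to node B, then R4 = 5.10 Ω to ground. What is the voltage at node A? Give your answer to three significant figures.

The second stage (R3 + R4 = 31.00 Ω) loads node A in parallel with R2.
R2 ‖ (R3+R4) = 14.63 Ω.
First divider: V_A = V_DC · 14.63/(12.8 + 14.63) = 21.87 mV.

V_A ≈ 21.9 mV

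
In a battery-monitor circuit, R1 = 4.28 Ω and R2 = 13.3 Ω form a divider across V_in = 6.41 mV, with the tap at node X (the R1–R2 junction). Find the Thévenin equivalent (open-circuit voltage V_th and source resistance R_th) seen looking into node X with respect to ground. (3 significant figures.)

V_th is the unloaded tap voltage: V_in · R2/(R1+R2) = 6.41 × 0.7565 = 4.849 mV.
Looking into X with the source shorted: R_th = R1·R2/(R1+R2) = 4.280 × 13.3/17.58 = 3.238 Ω.

V_th ≈ 4.85 mV, R_th ≈ 3.24 Ω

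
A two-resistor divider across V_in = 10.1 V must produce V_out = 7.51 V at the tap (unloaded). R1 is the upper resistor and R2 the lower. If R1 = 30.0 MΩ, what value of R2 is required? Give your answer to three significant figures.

The divider ratio is R2/(R1+R2) = 7.51/10.1 = 0.7436.
So R2 = R1 · V_out/(V_in − V_out) = 30.0 × 7.51/(10.1 − 7.51) = 30.0 × 2.900 = 86.99 MΩ.

R2 ≈ 87.0 MΩ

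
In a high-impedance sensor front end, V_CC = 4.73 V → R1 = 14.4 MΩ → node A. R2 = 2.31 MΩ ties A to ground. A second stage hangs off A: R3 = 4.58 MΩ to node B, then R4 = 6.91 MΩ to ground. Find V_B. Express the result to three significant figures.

Looking into the second stage from A: R3 + R4 = 11.49 MΩ appears in parallel with R2.
Effective lower resistance at A: R2 ‖ 11.49 = 1.923 MΩ.
V_A = 4.73 × 1.923/(14.4 + 1.923) = 0.5573 V.
Stage 2 is unloaded, so V_B = V_A · R4/(R3+R4) = 0.5573 × 6.91/11.49 = 0.3352 V.

V_B ≈ 0.335 V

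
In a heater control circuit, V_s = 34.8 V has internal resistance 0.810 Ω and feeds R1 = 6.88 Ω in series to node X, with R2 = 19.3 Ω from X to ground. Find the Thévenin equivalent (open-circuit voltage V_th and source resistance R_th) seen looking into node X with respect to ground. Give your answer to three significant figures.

V_th ≈ 24.9 V, R_th ≈ 5.50 Ω

R1' = 0.810 + 6.88 = 7.690 Ω (source resistance + R1).
Open-circuit (no load on X): V_th = V_s · R2/(R1' + R2) = 34.8 × 19.3/(7.690 + 19.3) = 24.88 V.
Looking into X with the source shorted: R_th = R1'·R2/(R1'+R2) = 7.690 × 19.3/26.99 = 5.499 Ω.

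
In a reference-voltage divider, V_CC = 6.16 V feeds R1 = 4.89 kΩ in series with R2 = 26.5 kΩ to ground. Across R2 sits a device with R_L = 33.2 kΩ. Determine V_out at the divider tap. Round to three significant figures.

First combine the lower leg with the load: R2 ‖ R_L = 14.74 kΩ.
Then V_out = V_CC · R2'/(R1 + R2') = 6.16 × 14.74/19.63 = 4.625 V.

V_out ≈ 4.63 V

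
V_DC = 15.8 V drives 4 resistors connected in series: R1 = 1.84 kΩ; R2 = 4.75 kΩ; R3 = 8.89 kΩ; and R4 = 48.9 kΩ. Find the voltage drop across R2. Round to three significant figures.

Total series resistance ΣR = 1.84 + 4.75 + 8.89 + 48.9 = 64.38 kΩ.
By the voltage-divider rule, V = 15.8 × 4.750/64.38 = 1.166 V.

V ≈ 1.17 V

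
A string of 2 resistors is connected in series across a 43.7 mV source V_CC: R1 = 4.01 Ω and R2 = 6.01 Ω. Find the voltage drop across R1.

Series total: ΣR = 4.01 + 6.01 = 10.02 Ω.
By the voltage-divider rule, V = 43.7 × 4.010/10.02 = 17.49 mV.

V ≈ 17.5 mV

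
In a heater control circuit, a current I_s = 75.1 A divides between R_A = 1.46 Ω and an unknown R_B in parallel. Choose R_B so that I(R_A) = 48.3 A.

In a two-way split, I_A/I_s = R_B/(R_A + R_B).
With f = 0.6431, R_B = R_A · f/(1−f) = 1.46 × 1.802 = 2.631 Ω.

R_B ≈ 2.63 Ω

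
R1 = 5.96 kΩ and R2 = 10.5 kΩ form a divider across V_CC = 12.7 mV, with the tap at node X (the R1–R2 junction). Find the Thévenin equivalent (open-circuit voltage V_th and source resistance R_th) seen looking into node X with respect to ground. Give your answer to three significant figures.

V_th is the unloaded tap voltage: V_CC · R2/(R1+R2) = 12.7 × 0.6379 = 8.101 mV.
Zeroing V_CC shorts the top of R1 to ground, so R_th = R1 ‖ R2 = 3.802 kΩ.

V_th ≈ 8.10 mV, R_th ≈ 3.80 kΩ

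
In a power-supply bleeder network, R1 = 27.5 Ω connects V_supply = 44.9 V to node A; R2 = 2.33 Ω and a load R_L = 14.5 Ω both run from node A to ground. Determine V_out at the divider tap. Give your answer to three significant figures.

R2 ‖ R_L = (2.33 × 14.5)/(2.33 + 14.5) = 2.007 Ω.
Then V_out = V_supply · R2'/(R1 + R2') = 44.9 × 2.007/29.51 = 3.055 V.
(Unloaded it would be 3.51 V; the load pulls it down.)

V_out ≈ 3.05 V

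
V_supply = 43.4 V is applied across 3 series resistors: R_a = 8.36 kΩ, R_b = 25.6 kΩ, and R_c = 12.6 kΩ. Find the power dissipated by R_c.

P ≈ 10.9 mW

The common current is I = 43.4/46.56 = 0.9321 mA.
P(R_c) = I²·R_c = (0.9321)² × 12.6 = 10.95 mW.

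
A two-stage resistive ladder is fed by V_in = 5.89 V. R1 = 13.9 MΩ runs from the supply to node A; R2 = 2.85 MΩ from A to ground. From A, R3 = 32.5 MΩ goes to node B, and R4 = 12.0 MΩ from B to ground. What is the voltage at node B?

Looking into the second stage from A: R3 + R4 = 44.50 MΩ appears in parallel with R2.
Effective lower resistance at A: R2 ‖ 44.50 = 2.678 MΩ.
First divider: V_A = V_in · 2.678/(13.9 + 2.678) = 0.9516 V.
Then the unloaded second divider: V_B = V_A × R4/(R3+R4) = 0.9516 × 0.2697 = 0.2566 V.

V_B ≈ 0.257 V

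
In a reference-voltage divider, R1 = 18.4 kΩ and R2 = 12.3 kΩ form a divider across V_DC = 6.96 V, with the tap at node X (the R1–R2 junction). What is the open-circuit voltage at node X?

V_th ≈ 2.79 V

V_th is the unloaded tap voltage: V_DC · R2/(R1+R2) = 6.96 × 0.4007 = 2.789 V.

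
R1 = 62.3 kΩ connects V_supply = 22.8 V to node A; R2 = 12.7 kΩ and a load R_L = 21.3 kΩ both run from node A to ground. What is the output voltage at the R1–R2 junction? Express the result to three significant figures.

V_out ≈ 2.58 V

First combine the lower leg with the load: R2 ‖ R_L = 7.956 kΩ.
Voltage divider with the loaded lower leg: V_out = 22.8 × 7.956/(62.3 + 7.956) = 22.8 × 0.1132 = 2.582 V.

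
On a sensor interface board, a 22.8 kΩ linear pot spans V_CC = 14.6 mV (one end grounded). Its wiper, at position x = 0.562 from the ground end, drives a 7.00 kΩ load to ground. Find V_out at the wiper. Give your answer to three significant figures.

Lower segment x·R_p = 12.81 kΩ; upper segment (1−x)·R_p = 9.986 kΩ.
(x·R_p) ‖ R_L = 4.527 kΩ.
V_out = 14.6 × 4.527/(9.986 + 4.527) = 4.554 mV.

V_out ≈ 4.55 mV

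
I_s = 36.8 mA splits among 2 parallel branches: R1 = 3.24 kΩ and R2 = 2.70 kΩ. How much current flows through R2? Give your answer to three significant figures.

With just two branches, the current splits inversely with resistance.
I(R2) = 36.8 × 3.24/(3.24 + 2.70) = 36.8 × 0.5455 = 20.07 mA.

I ≈ 20.1 mA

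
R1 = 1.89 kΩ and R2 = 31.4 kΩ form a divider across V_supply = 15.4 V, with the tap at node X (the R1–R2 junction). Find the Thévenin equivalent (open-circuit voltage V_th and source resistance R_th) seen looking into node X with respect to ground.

V_th ≈ 14.5 V, R_th ≈ 1.78 kΩ

Open-circuit (no load on X): V_th = V_supply · R2/(R1 + R2) = 15.4 × 31.4/(1.890 + 31.4) = 14.53 V.
With V_supply suppressed (replaced by a short), R_th = R1 ‖ R2 = (1.890 × 31.4)/(1.890 + 31.4) = 1.783 kΩ.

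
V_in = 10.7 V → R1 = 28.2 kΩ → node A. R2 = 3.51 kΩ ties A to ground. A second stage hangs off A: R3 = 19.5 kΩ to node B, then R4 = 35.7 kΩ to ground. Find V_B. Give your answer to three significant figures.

Node A sees R2 in parallel with the series input of stage 2, R3 + R4 = 55.20 kΩ.
R2 ‖ (R3+R4) = 3.300 kΩ.
So V_A = 10.7 × 0.1048 = 1.121 V.
Then the unloaded second divider: V_B = V_A × R4/(R3+R4) = 1.121 × 0.6467 = 0.7250 V.

V_B ≈ 0.725 V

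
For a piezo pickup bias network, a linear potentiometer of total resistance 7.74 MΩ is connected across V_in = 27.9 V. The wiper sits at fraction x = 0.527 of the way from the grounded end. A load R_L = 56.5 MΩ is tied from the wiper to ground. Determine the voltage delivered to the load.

Split the track: R_lower = x·R_p = 4.079 MΩ, R_upper = (1−x)·R_p = 3.661 MΩ.
Lower segment in parallel with the load: 4.079 ‖ 56.5 = 3.804 MΩ.
Loaded-divider output: V_out = 27.9 × 0.5096 = 14.22 V.

V_out ≈ 14.2 V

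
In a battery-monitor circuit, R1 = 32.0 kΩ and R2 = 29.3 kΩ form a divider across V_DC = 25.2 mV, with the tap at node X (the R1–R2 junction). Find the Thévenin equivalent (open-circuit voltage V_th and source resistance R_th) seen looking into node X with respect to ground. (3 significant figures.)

V_th ≈ 12.0 mV, R_th ≈ 15.3 kΩ

V_th is the unloaded tap voltage: V_DC · R2/(R1+R2) = 25.2 × 0.4780 = 12.05 mV.
Zeroing V_DC shorts the top of R1 to ground, so R_th = R1 ‖ R2 = 15.30 kΩ.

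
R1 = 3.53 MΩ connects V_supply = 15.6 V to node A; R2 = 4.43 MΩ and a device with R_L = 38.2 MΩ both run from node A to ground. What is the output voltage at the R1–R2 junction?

The load sits in parallel with R2, giving an effective lower resistance R2' = R2·R_L/(R2+R_L) = 3.970 MΩ.
Now apply the divider: V_out = 15.6 × 0.5293 = 8.257 V.

V_out ≈ 8.26 V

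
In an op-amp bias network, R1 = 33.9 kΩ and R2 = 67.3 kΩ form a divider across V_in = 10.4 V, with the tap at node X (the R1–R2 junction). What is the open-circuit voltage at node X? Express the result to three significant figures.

V_th ≈ 6.92 V

V_th is the unloaded tap voltage: V_in · R2/(R1+R2) = 10.4 × 0.6650 = 6.916 V.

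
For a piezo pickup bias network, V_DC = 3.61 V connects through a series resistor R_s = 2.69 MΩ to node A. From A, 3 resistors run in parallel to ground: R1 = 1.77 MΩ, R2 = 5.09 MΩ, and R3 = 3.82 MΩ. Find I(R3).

Parallel bank: R_p = 1/(1/1.77 + 1/5.09 + 1/3.82) = 0.9773 MΩ.
V_A by voltage divider: V_A = 3.61 × 0.9773/(2.69 + 0.9773) = 0.9620 V.
Branch current I = V_A/R3 = 0.9620/3.82 = 0.2518 µA.

I ≈ 0.252 µA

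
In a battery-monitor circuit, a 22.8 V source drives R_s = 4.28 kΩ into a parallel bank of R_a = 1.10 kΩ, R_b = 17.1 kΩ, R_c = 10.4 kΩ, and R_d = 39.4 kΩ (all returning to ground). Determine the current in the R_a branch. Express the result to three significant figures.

I ≈ 3.66 mA

Equivalent of the parallel group: R_p = 0.9182 kΩ.
V_A = 22.8 × 0.9182/5.198 = 4.027 V.
Branch current I = V_A/R_a = 4.027/1.10 = 3.661 mA.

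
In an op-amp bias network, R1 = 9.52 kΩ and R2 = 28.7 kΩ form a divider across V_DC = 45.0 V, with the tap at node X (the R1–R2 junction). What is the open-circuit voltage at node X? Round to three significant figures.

V_th ≈ 33.8 V

Open-circuit (no load on X): V_th = V_DC · R2/(R1 + R2) = 45.0 × 28.7/(9.520 + 28.7) = 33.79 V.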